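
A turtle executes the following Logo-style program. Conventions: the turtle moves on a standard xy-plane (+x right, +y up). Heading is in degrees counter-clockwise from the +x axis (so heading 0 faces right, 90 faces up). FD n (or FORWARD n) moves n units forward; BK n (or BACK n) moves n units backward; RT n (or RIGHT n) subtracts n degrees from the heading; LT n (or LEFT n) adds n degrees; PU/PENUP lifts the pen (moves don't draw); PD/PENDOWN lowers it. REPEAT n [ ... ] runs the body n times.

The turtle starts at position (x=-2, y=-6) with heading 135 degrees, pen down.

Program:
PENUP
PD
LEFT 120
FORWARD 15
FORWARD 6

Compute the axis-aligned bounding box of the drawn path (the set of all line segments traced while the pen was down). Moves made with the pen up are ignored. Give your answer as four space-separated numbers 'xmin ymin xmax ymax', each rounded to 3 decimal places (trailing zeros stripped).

Executing turtle program step by step:
Start: pos=(-2,-6), heading=135, pen down
PU: pen up
PD: pen down
LT 120: heading 135 -> 255
FD 15: (-2,-6) -> (-5.882,-20.489) [heading=255, draw]
FD 6: (-5.882,-20.489) -> (-7.435,-26.284) [heading=255, draw]
Final: pos=(-7.435,-26.284), heading=255, 2 segment(s) drawn

Segment endpoints: x in {-7.435, -5.882, -2}, y in {-26.284, -20.489, -6}
xmin=-7.435, ymin=-26.284, xmax=-2, ymax=-6

Answer: -7.435 -26.284 -2 -6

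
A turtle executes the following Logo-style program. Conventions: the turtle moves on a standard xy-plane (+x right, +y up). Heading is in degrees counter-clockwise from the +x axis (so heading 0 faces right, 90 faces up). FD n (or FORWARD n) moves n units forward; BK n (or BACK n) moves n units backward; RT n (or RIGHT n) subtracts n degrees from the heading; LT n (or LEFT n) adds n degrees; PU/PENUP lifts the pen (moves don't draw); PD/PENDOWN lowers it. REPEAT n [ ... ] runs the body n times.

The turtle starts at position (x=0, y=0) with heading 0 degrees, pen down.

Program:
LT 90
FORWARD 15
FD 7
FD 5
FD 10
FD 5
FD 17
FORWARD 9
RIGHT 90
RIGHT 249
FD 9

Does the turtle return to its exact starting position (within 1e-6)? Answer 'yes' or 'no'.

Executing turtle program step by step:
Start: pos=(0,0), heading=0, pen down
LT 90: heading 0 -> 90
FD 15: (0,0) -> (0,15) [heading=90, draw]
FD 7: (0,15) -> (0,22) [heading=90, draw]
FD 5: (0,22) -> (0,27) [heading=90, draw]
FD 10: (0,27) -> (0,37) [heading=90, draw]
FD 5: (0,37) -> (0,42) [heading=90, draw]
FD 17: (0,42) -> (0,59) [heading=90, draw]
FD 9: (0,59) -> (0,68) [heading=90, draw]
RT 90: heading 90 -> 0
RT 249: heading 0 -> 111
FD 9: (0,68) -> (-3.225,76.402) [heading=111, draw]
Final: pos=(-3.225,76.402), heading=111, 8 segment(s) drawn

Start position: (0, 0)
Final position: (-3.225, 76.402)
Distance = 76.47; >= 1e-6 -> NOT closed

Answer: no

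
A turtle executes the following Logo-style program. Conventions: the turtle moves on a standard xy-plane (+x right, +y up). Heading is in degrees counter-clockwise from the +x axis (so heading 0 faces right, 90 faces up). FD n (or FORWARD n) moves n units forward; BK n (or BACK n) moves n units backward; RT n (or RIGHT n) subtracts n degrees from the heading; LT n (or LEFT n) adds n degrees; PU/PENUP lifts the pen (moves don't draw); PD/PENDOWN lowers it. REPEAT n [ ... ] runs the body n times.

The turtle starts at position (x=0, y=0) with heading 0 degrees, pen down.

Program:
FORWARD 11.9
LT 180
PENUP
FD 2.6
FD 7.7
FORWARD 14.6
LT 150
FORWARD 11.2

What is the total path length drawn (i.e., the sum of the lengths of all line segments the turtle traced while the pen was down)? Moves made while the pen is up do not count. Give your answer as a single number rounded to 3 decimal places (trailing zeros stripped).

Executing turtle program step by step:
Start: pos=(0,0), heading=0, pen down
FD 11.9: (0,0) -> (11.9,0) [heading=0, draw]
LT 180: heading 0 -> 180
PU: pen up
FD 2.6: (11.9,0) -> (9.3,0) [heading=180, move]
FD 7.7: (9.3,0) -> (1.6,0) [heading=180, move]
FD 14.6: (1.6,0) -> (-13,0) [heading=180, move]
LT 150: heading 180 -> 330
FD 11.2: (-13,0) -> (-3.301,-5.6) [heading=330, move]
Final: pos=(-3.301,-5.6), heading=330, 1 segment(s) drawn

Segment lengths:
  seg 1: (0,0) -> (11.9,0), length = 11.9
Total = 11.9

Answer: 11.9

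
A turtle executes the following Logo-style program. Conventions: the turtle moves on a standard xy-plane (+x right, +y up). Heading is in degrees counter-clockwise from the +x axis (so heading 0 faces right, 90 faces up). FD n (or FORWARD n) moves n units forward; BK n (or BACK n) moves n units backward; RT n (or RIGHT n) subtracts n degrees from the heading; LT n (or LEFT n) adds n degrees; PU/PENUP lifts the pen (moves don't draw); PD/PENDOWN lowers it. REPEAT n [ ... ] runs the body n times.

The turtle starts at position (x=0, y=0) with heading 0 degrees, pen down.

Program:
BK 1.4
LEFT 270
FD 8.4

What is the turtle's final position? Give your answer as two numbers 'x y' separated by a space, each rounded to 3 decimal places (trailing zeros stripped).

Executing turtle program step by step:
Start: pos=(0,0), heading=0, pen down
BK 1.4: (0,0) -> (-1.4,0) [heading=0, draw]
LT 270: heading 0 -> 270
FD 8.4: (-1.4,0) -> (-1.4,-8.4) [heading=270, draw]
Final: pos=(-1.4,-8.4), heading=270, 2 segment(s) drawn

Answer: -1.4 -8.4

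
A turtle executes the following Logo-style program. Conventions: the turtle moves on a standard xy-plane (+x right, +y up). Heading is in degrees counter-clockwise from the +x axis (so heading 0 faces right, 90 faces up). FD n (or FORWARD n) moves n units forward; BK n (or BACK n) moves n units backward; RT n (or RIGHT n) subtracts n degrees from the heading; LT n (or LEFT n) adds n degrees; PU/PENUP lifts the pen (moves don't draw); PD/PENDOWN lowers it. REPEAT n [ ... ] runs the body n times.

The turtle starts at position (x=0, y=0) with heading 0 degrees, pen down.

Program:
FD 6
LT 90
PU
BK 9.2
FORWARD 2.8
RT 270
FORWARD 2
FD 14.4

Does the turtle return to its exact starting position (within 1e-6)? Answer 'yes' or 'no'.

Answer: no

Derivation:
Executing turtle program step by step:
Start: pos=(0,0), heading=0, pen down
FD 6: (0,0) -> (6,0) [heading=0, draw]
LT 90: heading 0 -> 90
PU: pen up
BK 9.2: (6,0) -> (6,-9.2) [heading=90, move]
FD 2.8: (6,-9.2) -> (6,-6.4) [heading=90, move]
RT 270: heading 90 -> 180
FD 2: (6,-6.4) -> (4,-6.4) [heading=180, move]
FD 14.4: (4,-6.4) -> (-10.4,-6.4) [heading=180, move]
Final: pos=(-10.4,-6.4), heading=180, 1 segment(s) drawn

Start position: (0, 0)
Final position: (-10.4, -6.4)
Distance = 12.211; >= 1e-6 -> NOT closed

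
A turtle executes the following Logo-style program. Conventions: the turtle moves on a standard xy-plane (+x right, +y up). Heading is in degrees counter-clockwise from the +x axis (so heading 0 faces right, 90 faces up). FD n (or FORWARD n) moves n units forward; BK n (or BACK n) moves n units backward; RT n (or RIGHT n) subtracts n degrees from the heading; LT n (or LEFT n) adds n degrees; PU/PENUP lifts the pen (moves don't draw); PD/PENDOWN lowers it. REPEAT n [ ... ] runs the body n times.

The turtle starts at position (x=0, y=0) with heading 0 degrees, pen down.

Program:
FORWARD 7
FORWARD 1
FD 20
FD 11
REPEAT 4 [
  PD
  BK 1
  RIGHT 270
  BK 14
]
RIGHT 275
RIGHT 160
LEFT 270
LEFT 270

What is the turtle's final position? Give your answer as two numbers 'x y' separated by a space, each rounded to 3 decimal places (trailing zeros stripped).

Executing turtle program step by step:
Start: pos=(0,0), heading=0, pen down
FD 7: (0,0) -> (7,0) [heading=0, draw]
FD 1: (7,0) -> (8,0) [heading=0, draw]
FD 20: (8,0) -> (28,0) [heading=0, draw]
FD 11: (28,0) -> (39,0) [heading=0, draw]
REPEAT 4 [
  -- iteration 1/4 --
  PD: pen down
  BK 1: (39,0) -> (38,0) [heading=0, draw]
  RT 270: heading 0 -> 90
  BK 14: (38,0) -> (38,-14) [heading=90, draw]
  -- iteration 2/4 --
  PD: pen down
  BK 1: (38,-14) -> (38,-15) [heading=90, draw]
  RT 270: heading 90 -> 180
  BK 14: (38,-15) -> (52,-15) [heading=180, draw]
  -- iteration 3/4 --
  PD: pen down
  BK 1: (52,-15) -> (53,-15) [heading=180, draw]
  RT 270: heading 180 -> 270
  BK 14: (53,-15) -> (53,-1) [heading=270, draw]
  -- iteration 4/4 --
  PD: pen down
  BK 1: (53,-1) -> (53,0) [heading=270, draw]
  RT 270: heading 270 -> 0
  BK 14: (53,0) -> (39,0) [heading=0, draw]
]
RT 275: heading 0 -> 85
RT 160: heading 85 -> 285
LT 270: heading 285 -> 195
LT 270: heading 195 -> 105
Final: pos=(39,0), heading=105, 12 segment(s) drawn

Answer: 39 0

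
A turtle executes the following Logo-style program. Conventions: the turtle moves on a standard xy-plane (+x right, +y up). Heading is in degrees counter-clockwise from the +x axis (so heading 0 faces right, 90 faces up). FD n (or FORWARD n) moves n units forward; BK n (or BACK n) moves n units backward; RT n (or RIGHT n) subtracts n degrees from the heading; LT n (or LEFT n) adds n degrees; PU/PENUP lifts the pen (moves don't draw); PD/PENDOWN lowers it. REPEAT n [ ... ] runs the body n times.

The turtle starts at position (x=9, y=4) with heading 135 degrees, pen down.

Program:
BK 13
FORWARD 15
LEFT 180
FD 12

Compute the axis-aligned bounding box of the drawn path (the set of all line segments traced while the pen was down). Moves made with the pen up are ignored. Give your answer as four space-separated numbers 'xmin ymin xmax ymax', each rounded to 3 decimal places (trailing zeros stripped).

Answer: 7.586 -5.192 18.192 5.414

Derivation:
Executing turtle program step by step:
Start: pos=(9,4), heading=135, pen down
BK 13: (9,4) -> (18.192,-5.192) [heading=135, draw]
FD 15: (18.192,-5.192) -> (7.586,5.414) [heading=135, draw]
LT 180: heading 135 -> 315
FD 12: (7.586,5.414) -> (16.071,-3.071) [heading=315, draw]
Final: pos=(16.071,-3.071), heading=315, 3 segment(s) drawn

Segment endpoints: x in {7.586, 9, 16.071, 18.192}, y in {-5.192, -3.071, 4, 5.414}
xmin=7.586, ymin=-5.192, xmax=18.192, ymax=5.414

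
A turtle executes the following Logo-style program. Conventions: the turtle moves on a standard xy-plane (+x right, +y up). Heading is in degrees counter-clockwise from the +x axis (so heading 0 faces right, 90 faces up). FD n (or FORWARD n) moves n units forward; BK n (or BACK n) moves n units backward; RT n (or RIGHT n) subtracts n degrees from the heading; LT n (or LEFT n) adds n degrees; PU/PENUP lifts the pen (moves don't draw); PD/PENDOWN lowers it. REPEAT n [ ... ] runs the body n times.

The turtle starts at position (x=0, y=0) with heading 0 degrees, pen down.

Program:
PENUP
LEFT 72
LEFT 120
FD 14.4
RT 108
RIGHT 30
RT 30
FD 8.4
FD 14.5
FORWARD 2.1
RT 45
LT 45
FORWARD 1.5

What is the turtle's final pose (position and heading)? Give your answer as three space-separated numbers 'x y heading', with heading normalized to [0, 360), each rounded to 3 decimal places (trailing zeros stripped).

Answer: 10.124 7.785 24

Derivation:
Executing turtle program step by step:
Start: pos=(0,0), heading=0, pen down
PU: pen up
LT 72: heading 0 -> 72
LT 120: heading 72 -> 192
FD 14.4: (0,0) -> (-14.085,-2.994) [heading=192, move]
RT 108: heading 192 -> 84
RT 30: heading 84 -> 54
RT 30: heading 54 -> 24
FD 8.4: (-14.085,-2.994) -> (-6.412,0.423) [heading=24, move]
FD 14.5: (-6.412,0.423) -> (6.835,6.32) [heading=24, move]
FD 2.1: (6.835,6.32) -> (8.753,7.174) [heading=24, move]
RT 45: heading 24 -> 339
LT 45: heading 339 -> 24
FD 1.5: (8.753,7.174) -> (10.124,7.785) [heading=24, move]
Final: pos=(10.124,7.785), heading=24, 0 segment(s) drawn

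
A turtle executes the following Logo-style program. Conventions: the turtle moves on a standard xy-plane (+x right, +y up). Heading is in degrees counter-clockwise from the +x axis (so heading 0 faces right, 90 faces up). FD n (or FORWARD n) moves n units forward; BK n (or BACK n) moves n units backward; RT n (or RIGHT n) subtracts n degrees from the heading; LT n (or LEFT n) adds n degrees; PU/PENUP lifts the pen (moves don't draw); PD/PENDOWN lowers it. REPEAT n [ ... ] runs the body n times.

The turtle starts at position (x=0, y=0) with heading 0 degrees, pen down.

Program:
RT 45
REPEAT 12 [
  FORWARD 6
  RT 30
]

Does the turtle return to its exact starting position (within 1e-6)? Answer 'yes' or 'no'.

Executing turtle program step by step:
Start: pos=(0,0), heading=0, pen down
RT 45: heading 0 -> 315
REPEAT 12 [
  -- iteration 1/12 --
  FD 6: (0,0) -> (4.243,-4.243) [heading=315, draw]
  RT 30: heading 315 -> 285
  -- iteration 2/12 --
  FD 6: (4.243,-4.243) -> (5.796,-10.038) [heading=285, draw]
  RT 30: heading 285 -> 255
  -- iteration 3/12 --
  FD 6: (5.796,-10.038) -> (4.243,-15.834) [heading=255, draw]
  RT 30: heading 255 -> 225
  -- iteration 4/12 --
  FD 6: (4.243,-15.834) -> (0,-20.076) [heading=225, draw]
  RT 30: heading 225 -> 195
  -- iteration 5/12 --
  FD 6: (0,-20.076) -> (-5.796,-21.629) [heading=195, draw]
  RT 30: heading 195 -> 165
  -- iteration 6/12 --
  FD 6: (-5.796,-21.629) -> (-11.591,-20.076) [heading=165, draw]
  RT 30: heading 165 -> 135
  -- iteration 7/12 --
  FD 6: (-11.591,-20.076) -> (-15.834,-15.834) [heading=135, draw]
  RT 30: heading 135 -> 105
  -- iteration 8/12 --
  FD 6: (-15.834,-15.834) -> (-17.387,-10.038) [heading=105, draw]
  RT 30: heading 105 -> 75
  -- iteration 9/12 --
  FD 6: (-17.387,-10.038) -> (-15.834,-4.243) [heading=75, draw]
  RT 30: heading 75 -> 45
  -- iteration 10/12 --
  FD 6: (-15.834,-4.243) -> (-11.591,0) [heading=45, draw]
  RT 30: heading 45 -> 15
  -- iteration 11/12 --
  FD 6: (-11.591,0) -> (-5.796,1.553) [heading=15, draw]
  RT 30: heading 15 -> 345
  -- iteration 12/12 --
  FD 6: (-5.796,1.553) -> (0,0) [heading=345, draw]
  RT 30: heading 345 -> 315
]
Final: pos=(0,0), heading=315, 12 segment(s) drawn

Start position: (0, 0)
Final position: (0, 0)
Distance = 0; < 1e-6 -> CLOSED

Answer: yes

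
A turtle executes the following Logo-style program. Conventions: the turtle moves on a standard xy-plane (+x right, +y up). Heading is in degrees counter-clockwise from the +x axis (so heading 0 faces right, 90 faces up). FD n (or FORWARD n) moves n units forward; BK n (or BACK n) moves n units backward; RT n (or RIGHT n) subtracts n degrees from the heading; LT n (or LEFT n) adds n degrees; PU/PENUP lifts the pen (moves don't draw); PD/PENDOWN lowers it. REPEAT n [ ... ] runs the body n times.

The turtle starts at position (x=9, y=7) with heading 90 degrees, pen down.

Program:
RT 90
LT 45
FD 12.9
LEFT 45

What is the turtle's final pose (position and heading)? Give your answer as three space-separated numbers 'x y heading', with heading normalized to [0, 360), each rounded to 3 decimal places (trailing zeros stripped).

Answer: 18.122 16.122 90

Derivation:
Executing turtle program step by step:
Start: pos=(9,7), heading=90, pen down
RT 90: heading 90 -> 0
LT 45: heading 0 -> 45
FD 12.9: (9,7) -> (18.122,16.122) [heading=45, draw]
LT 45: heading 45 -> 90
Final: pos=(18.122,16.122), heading=90, 1 segment(s) drawn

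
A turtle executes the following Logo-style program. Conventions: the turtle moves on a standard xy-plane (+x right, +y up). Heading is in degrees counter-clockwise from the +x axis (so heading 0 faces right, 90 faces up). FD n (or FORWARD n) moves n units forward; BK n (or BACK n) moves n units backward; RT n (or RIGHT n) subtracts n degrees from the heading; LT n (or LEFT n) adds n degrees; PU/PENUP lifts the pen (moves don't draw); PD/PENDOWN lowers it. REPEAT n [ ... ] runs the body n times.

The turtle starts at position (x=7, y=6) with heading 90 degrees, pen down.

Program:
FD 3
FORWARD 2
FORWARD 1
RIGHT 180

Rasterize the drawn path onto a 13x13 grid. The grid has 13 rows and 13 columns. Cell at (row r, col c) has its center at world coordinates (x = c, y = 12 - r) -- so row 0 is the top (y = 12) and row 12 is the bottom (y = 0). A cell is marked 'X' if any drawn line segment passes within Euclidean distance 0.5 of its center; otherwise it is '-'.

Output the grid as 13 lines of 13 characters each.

Segment 0: (7,6) -> (7,9)
Segment 1: (7,9) -> (7,11)
Segment 2: (7,11) -> (7,12)

Answer: -------X-----
-------X-----
-------X-----
-------X-----
-------X-----
-------X-----
-------X-----
-------------
-------------
-------------
-------------
-------------
-------------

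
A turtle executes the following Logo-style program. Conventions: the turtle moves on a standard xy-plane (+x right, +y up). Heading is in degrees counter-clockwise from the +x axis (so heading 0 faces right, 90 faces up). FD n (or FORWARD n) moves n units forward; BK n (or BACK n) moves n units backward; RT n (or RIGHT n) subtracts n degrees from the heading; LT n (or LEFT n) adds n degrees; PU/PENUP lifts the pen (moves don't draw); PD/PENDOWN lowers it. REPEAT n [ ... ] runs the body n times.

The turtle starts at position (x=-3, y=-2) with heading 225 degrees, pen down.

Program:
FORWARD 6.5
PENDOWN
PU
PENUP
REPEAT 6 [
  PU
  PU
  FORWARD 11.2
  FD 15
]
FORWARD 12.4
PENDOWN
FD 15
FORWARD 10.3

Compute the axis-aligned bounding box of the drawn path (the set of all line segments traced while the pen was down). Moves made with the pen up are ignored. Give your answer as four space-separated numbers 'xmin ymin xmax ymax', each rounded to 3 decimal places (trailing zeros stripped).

Executing turtle program step by step:
Start: pos=(-3,-2), heading=225, pen down
FD 6.5: (-3,-2) -> (-7.596,-6.596) [heading=225, draw]
PD: pen down
PU: pen up
PU: pen up
REPEAT 6 [
  -- iteration 1/6 --
  PU: pen up
  PU: pen up
  FD 11.2: (-7.596,-6.596) -> (-15.516,-14.516) [heading=225, move]
  FD 15: (-15.516,-14.516) -> (-26.122,-25.122) [heading=225, move]
  -- iteration 2/6 --
  PU: pen up
  PU: pen up
  FD 11.2: (-26.122,-25.122) -> (-34.042,-33.042) [heading=225, move]
  FD 15: (-34.042,-33.042) -> (-44.649,-43.649) [heading=225, move]
  -- iteration 3/6 --
  PU: pen up
  PU: pen up
  FD 11.2: (-44.649,-43.649) -> (-52.568,-51.568) [heading=225, move]
  FD 15: (-52.568,-51.568) -> (-63.175,-62.175) [heading=225, move]
  -- iteration 4/6 --
  PU: pen up
  PU: pen up
  FD 11.2: (-63.175,-62.175) -> (-71.094,-70.094) [heading=225, move]
  FD 15: (-71.094,-70.094) -> (-81.701,-80.701) [heading=225, move]
  -- iteration 5/6 --
  PU: pen up
  PU: pen up
  FD 11.2: (-81.701,-80.701) -> (-89.621,-88.621) [heading=225, move]
  FD 15: (-89.621,-88.621) -> (-100.227,-99.227) [heading=225, move]
  -- iteration 6/6 --
  PU: pen up
  PU: pen up
  FD 11.2: (-100.227,-99.227) -> (-108.147,-107.147) [heading=225, move]
  FD 15: (-108.147,-107.147) -> (-118.753,-117.753) [heading=225, move]
]
FD 12.4: (-118.753,-117.753) -> (-127.522,-126.522) [heading=225, move]
PD: pen down
FD 15: (-127.522,-126.522) -> (-138.128,-137.128) [heading=225, draw]
FD 10.3: (-138.128,-137.128) -> (-145.411,-144.411) [heading=225, draw]
Final: pos=(-145.411,-144.411), heading=225, 3 segment(s) drawn

Segment endpoints: x in {-145.411, -138.128, -127.522, -7.596, -3}, y in {-144.411, -137.128, -126.522, -6.596, -2}
xmin=-145.411, ymin=-144.411, xmax=-3, ymax=-2

Answer: -145.411 -144.411 -3 -2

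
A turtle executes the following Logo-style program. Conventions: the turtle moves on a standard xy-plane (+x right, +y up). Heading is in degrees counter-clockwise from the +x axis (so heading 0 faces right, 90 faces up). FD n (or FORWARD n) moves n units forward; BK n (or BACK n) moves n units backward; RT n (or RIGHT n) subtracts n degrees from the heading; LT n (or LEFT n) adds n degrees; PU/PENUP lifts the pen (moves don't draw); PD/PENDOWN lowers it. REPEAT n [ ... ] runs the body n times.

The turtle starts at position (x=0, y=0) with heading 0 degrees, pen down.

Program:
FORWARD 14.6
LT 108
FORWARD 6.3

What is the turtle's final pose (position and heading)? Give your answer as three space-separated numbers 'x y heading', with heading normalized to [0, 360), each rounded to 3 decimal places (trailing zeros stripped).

Executing turtle program step by step:
Start: pos=(0,0), heading=0, pen down
FD 14.6: (0,0) -> (14.6,0) [heading=0, draw]
LT 108: heading 0 -> 108
FD 6.3: (14.6,0) -> (12.653,5.992) [heading=108, draw]
Final: pos=(12.653,5.992), heading=108, 2 segment(s) drawn

Answer: 12.653 5.992 108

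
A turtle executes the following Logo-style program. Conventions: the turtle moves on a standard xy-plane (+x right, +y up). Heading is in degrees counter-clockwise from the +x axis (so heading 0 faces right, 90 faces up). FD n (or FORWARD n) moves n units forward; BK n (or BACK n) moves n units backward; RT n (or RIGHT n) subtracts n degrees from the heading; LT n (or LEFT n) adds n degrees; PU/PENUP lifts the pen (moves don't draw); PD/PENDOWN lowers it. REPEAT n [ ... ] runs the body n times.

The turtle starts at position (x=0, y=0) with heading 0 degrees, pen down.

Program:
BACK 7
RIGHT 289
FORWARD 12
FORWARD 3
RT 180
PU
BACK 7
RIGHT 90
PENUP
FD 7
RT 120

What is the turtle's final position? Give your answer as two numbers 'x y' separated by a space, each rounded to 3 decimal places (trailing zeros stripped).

Executing turtle program step by step:
Start: pos=(0,0), heading=0, pen down
BK 7: (0,0) -> (-7,0) [heading=0, draw]
RT 289: heading 0 -> 71
FD 12: (-7,0) -> (-3.093,11.346) [heading=71, draw]
FD 3: (-3.093,11.346) -> (-2.116,14.183) [heading=71, draw]
RT 180: heading 71 -> 251
PU: pen up
BK 7: (-2.116,14.183) -> (0.162,20.801) [heading=251, move]
RT 90: heading 251 -> 161
PU: pen up
FD 7: (0.162,20.801) -> (-6.456,23.08) [heading=161, move]
RT 120: heading 161 -> 41
Final: pos=(-6.456,23.08), heading=41, 3 segment(s) drawn

Answer: -6.456 23.08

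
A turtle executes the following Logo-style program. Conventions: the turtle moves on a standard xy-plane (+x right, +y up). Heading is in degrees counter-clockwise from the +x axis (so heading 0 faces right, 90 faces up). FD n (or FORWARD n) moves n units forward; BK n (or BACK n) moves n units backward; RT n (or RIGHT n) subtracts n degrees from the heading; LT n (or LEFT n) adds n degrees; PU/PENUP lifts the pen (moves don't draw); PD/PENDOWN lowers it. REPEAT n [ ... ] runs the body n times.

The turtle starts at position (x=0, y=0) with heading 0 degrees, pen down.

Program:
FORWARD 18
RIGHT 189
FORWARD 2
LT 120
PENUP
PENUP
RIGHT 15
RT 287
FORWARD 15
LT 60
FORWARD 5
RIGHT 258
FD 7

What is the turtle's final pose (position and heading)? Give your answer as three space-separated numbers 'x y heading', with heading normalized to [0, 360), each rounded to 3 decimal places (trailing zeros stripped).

Executing turtle program step by step:
Start: pos=(0,0), heading=0, pen down
FD 18: (0,0) -> (18,0) [heading=0, draw]
RT 189: heading 0 -> 171
FD 2: (18,0) -> (16.025,0.313) [heading=171, draw]
LT 120: heading 171 -> 291
PU: pen up
PU: pen up
RT 15: heading 291 -> 276
RT 287: heading 276 -> 349
FD 15: (16.025,0.313) -> (30.749,-2.549) [heading=349, move]
LT 60: heading 349 -> 49
FD 5: (30.749,-2.549) -> (34.029,1.224) [heading=49, move]
RT 258: heading 49 -> 151
FD 7: (34.029,1.224) -> (27.907,4.618) [heading=151, move]
Final: pos=(27.907,4.618), heading=151, 2 segment(s) drawn

Answer: 27.907 4.618 151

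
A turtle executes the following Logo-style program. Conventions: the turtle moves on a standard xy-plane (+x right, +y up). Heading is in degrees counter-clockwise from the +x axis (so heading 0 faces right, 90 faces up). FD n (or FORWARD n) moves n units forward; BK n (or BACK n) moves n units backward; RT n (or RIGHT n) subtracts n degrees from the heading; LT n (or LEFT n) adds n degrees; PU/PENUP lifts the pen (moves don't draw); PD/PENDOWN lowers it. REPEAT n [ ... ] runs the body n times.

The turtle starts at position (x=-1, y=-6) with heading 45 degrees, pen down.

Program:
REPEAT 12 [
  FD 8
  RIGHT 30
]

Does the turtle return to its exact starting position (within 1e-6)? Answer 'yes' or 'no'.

Executing turtle program step by step:
Start: pos=(-1,-6), heading=45, pen down
REPEAT 12 [
  -- iteration 1/12 --
  FD 8: (-1,-6) -> (4.657,-0.343) [heading=45, draw]
  RT 30: heading 45 -> 15
  -- iteration 2/12 --
  FD 8: (4.657,-0.343) -> (12.384,1.727) [heading=15, draw]
  RT 30: heading 15 -> 345
  -- iteration 3/12 --
  FD 8: (12.384,1.727) -> (20.112,-0.343) [heading=345, draw]
  RT 30: heading 345 -> 315
  -- iteration 4/12 --
  FD 8: (20.112,-0.343) -> (25.769,-6) [heading=315, draw]
  RT 30: heading 315 -> 285
  -- iteration 5/12 --
  FD 8: (25.769,-6) -> (27.839,-13.727) [heading=285, draw]
  RT 30: heading 285 -> 255
  -- iteration 6/12 --
  FD 8: (27.839,-13.727) -> (25.769,-21.455) [heading=255, draw]
  RT 30: heading 255 -> 225
  -- iteration 7/12 --
  FD 8: (25.769,-21.455) -> (20.112,-27.112) [heading=225, draw]
  RT 30: heading 225 -> 195
  -- iteration 8/12 --
  FD 8: (20.112,-27.112) -> (12.384,-29.182) [heading=195, draw]
  RT 30: heading 195 -> 165
  -- iteration 9/12 --
  FD 8: (12.384,-29.182) -> (4.657,-27.112) [heading=165, draw]
  RT 30: heading 165 -> 135
  -- iteration 10/12 --
  FD 8: (4.657,-27.112) -> (-1,-21.455) [heading=135, draw]
  RT 30: heading 135 -> 105
  -- iteration 11/12 --
  FD 8: (-1,-21.455) -> (-3.071,-13.727) [heading=105, draw]
  RT 30: heading 105 -> 75
  -- iteration 12/12 --
  FD 8: (-3.071,-13.727) -> (-1,-6) [heading=75, draw]
  RT 30: heading 75 -> 45
]
Final: pos=(-1,-6), heading=45, 12 segment(s) drawn

Start position: (-1, -6)
Final position: (-1, -6)
Distance = 0; < 1e-6 -> CLOSED

Answer: yes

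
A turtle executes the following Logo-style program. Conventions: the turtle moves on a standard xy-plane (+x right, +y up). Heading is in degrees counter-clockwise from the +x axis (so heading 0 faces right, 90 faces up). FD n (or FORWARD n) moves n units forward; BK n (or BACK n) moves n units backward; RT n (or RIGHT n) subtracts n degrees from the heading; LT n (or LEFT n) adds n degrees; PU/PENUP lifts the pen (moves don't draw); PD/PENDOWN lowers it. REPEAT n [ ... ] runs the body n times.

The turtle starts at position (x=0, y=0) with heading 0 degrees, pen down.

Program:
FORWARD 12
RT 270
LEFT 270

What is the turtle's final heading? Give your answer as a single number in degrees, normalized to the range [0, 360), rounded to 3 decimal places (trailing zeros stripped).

Executing turtle program step by step:
Start: pos=(0,0), heading=0, pen down
FD 12: (0,0) -> (12,0) [heading=0, draw]
RT 270: heading 0 -> 90
LT 270: heading 90 -> 0
Final: pos=(12,0), heading=0, 1 segment(s) drawn

Answer: 0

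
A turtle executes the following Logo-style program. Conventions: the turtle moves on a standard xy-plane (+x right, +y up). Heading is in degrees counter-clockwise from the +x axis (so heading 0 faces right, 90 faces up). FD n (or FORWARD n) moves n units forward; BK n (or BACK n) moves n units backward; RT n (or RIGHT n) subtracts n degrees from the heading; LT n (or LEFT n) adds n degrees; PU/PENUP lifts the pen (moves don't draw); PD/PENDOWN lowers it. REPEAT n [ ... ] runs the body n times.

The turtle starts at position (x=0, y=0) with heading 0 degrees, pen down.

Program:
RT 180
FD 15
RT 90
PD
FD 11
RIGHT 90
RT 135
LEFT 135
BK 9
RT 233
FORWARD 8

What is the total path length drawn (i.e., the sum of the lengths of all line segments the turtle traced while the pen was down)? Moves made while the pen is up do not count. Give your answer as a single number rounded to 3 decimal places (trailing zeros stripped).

Answer: 43

Derivation:
Executing turtle program step by step:
Start: pos=(0,0), heading=0, pen down
RT 180: heading 0 -> 180
FD 15: (0,0) -> (-15,0) [heading=180, draw]
RT 90: heading 180 -> 90
PD: pen down
FD 11: (-15,0) -> (-15,11) [heading=90, draw]
RT 90: heading 90 -> 0
RT 135: heading 0 -> 225
LT 135: heading 225 -> 0
BK 9: (-15,11) -> (-24,11) [heading=0, draw]
RT 233: heading 0 -> 127
FD 8: (-24,11) -> (-28.815,17.389) [heading=127, draw]
Final: pos=(-28.815,17.389), heading=127, 4 segment(s) drawn

Segment lengths:
  seg 1: (0,0) -> (-15,0), length = 15
  seg 2: (-15,0) -> (-15,11), length = 11
  seg 3: (-15,11) -> (-24,11), length = 9
  seg 4: (-24,11) -> (-28.815,17.389), length = 8
Total = 43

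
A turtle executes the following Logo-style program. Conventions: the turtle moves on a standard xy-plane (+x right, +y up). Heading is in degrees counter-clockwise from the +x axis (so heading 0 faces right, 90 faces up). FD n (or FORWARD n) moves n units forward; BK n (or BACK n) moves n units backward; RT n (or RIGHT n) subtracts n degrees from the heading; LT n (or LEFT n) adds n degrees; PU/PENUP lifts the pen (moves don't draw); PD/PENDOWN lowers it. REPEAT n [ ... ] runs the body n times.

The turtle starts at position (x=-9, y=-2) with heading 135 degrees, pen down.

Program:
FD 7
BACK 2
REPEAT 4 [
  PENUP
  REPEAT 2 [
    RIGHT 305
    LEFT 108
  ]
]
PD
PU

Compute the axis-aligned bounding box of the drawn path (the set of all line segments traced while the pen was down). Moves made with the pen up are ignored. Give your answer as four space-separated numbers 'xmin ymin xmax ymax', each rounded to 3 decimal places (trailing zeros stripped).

Answer: -13.95 -2 -9 2.95

Derivation:
Executing turtle program step by step:
Start: pos=(-9,-2), heading=135, pen down
FD 7: (-9,-2) -> (-13.95,2.95) [heading=135, draw]
BK 2: (-13.95,2.95) -> (-12.536,1.536) [heading=135, draw]
REPEAT 4 [
  -- iteration 1/4 --
  PU: pen up
  REPEAT 2 [
    -- iteration 1/2 --
    RT 305: heading 135 -> 190
    LT 108: heading 190 -> 298
    -- iteration 2/2 --
    RT 305: heading 298 -> 353
    LT 108: heading 353 -> 101
  ]
  -- iteration 2/4 --
  PU: pen up
  REPEAT 2 [
    -- iteration 1/2 --
    RT 305: heading 101 -> 156
    LT 108: heading 156 -> 264
    -- iteration 2/2 --
    RT 305: heading 264 -> 319
    LT 108: heading 319 -> 67
  ]
  -- iteration 3/4 --
  PU: pen up
  REPEAT 2 [
    -- iteration 1/2 --
    RT 305: heading 67 -> 122
    LT 108: heading 122 -> 230
    -- iteration 2/2 --
    RT 305: heading 230 -> 285
    LT 108: heading 285 -> 33
  ]
  -- iteration 4/4 --
  PU: pen up
  REPEAT 2 [
    -- iteration 1/2 --
    RT 305: heading 33 -> 88
    LT 108: heading 88 -> 196
    -- iteration 2/2 --
    RT 305: heading 196 -> 251
    LT 108: heading 251 -> 359
  ]
]
PD: pen down
PU: pen up
Final: pos=(-12.536,1.536), heading=359, 2 segment(s) drawn

Segment endpoints: x in {-13.95, -12.536, -9}, y in {-2, 1.536, 2.95}
xmin=-13.95, ymin=-2, xmax=-9, ymax=2.95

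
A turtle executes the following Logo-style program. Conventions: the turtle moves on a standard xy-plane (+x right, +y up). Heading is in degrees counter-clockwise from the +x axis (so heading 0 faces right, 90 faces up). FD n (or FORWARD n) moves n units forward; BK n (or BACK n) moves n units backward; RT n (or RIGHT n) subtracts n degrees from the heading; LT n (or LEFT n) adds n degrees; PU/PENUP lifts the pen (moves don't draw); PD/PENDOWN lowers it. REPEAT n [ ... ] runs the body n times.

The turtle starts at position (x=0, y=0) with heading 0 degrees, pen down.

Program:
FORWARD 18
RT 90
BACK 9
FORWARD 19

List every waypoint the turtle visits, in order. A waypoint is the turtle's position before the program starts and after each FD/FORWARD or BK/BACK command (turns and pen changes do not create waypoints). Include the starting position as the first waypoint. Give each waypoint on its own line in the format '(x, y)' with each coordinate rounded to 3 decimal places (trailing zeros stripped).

Answer: (0, 0)
(18, 0)
(18, 9)
(18, -10)

Derivation:
Executing turtle program step by step:
Start: pos=(0,0), heading=0, pen down
FD 18: (0,0) -> (18,0) [heading=0, draw]
RT 90: heading 0 -> 270
BK 9: (18,0) -> (18,9) [heading=270, draw]
FD 19: (18,9) -> (18,-10) [heading=270, draw]
Final: pos=(18,-10), heading=270, 3 segment(s) drawn
Waypoints (4 total):
(0, 0)
(18, 0)
(18, 9)
(18, -10)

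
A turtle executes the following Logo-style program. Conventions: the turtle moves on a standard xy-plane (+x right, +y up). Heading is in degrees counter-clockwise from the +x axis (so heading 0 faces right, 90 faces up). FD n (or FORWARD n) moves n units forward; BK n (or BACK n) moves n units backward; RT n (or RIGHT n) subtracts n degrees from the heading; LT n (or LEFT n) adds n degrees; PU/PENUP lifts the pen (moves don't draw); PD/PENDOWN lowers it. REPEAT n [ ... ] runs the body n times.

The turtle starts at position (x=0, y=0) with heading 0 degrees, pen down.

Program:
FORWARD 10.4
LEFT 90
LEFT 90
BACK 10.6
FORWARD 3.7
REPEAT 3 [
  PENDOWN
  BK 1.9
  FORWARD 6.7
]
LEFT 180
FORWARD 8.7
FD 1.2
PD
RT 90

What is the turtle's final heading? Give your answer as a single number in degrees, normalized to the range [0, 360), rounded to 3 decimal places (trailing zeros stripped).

Answer: 270

Derivation:
Executing turtle program step by step:
Start: pos=(0,0), heading=0, pen down
FD 10.4: (0,0) -> (10.4,0) [heading=0, draw]
LT 90: heading 0 -> 90
LT 90: heading 90 -> 180
BK 10.6: (10.4,0) -> (21,0) [heading=180, draw]
FD 3.7: (21,0) -> (17.3,0) [heading=180, draw]
REPEAT 3 [
  -- iteration 1/3 --
  PD: pen down
  BK 1.9: (17.3,0) -> (19.2,0) [heading=180, draw]
  FD 6.7: (19.2,0) -> (12.5,0) [heading=180, draw]
  -- iteration 2/3 --
  PD: pen down
  BK 1.9: (12.5,0) -> (14.4,0) [heading=180, draw]
  FD 6.7: (14.4,0) -> (7.7,0) [heading=180, draw]
  -- iteration 3/3 --
  PD: pen down
  BK 1.9: (7.7,0) -> (9.6,0) [heading=180, draw]
  FD 6.7: (9.6,0) -> (2.9,0) [heading=180, draw]
]
LT 180: heading 180 -> 0
FD 8.7: (2.9,0) -> (11.6,0) [heading=0, draw]
FD 1.2: (11.6,0) -> (12.8,0) [heading=0, draw]
PD: pen down
RT 90: heading 0 -> 270
Final: pos=(12.8,0), heading=270, 11 segment(s) drawn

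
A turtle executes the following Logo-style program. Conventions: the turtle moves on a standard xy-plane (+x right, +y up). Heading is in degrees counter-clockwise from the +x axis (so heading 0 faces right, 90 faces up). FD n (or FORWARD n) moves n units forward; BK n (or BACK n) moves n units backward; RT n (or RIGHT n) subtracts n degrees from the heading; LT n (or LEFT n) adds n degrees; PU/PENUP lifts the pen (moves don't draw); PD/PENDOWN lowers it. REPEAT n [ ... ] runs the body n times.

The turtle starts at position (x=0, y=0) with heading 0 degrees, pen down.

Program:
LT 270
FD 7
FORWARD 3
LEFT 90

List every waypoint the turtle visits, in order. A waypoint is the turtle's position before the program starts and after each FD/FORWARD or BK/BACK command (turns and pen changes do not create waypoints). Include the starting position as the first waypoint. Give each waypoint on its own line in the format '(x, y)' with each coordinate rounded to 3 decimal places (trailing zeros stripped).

Executing turtle program step by step:
Start: pos=(0,0), heading=0, pen down
LT 270: heading 0 -> 270
FD 7: (0,0) -> (0,-7) [heading=270, draw]
FD 3: (0,-7) -> (0,-10) [heading=270, draw]
LT 90: heading 270 -> 0
Final: pos=(0,-10), heading=0, 2 segment(s) drawn
Waypoints (3 total):
(0, 0)
(0, -7)
(0, -10)

Answer: (0, 0)
(0, -7)
(0, -10)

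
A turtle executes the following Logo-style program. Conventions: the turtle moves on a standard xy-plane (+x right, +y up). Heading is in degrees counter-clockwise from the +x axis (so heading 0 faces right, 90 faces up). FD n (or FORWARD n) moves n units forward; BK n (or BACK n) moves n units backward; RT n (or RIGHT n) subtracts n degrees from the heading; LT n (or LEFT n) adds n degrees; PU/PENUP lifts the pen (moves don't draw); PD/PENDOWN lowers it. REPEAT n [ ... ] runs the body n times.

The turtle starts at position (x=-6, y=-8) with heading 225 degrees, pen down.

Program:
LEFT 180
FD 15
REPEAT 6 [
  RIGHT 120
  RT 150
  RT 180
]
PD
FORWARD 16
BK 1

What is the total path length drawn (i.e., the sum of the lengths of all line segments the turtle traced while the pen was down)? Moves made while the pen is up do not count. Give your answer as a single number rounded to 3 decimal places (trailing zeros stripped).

Answer: 32

Derivation:
Executing turtle program step by step:
Start: pos=(-6,-8), heading=225, pen down
LT 180: heading 225 -> 45
FD 15: (-6,-8) -> (4.607,2.607) [heading=45, draw]
REPEAT 6 [
  -- iteration 1/6 --
  RT 120: heading 45 -> 285
  RT 150: heading 285 -> 135
  RT 180: heading 135 -> 315
  -- iteration 2/6 --
  RT 120: heading 315 -> 195
  RT 150: heading 195 -> 45
  RT 180: heading 45 -> 225
  -- iteration 3/6 --
  RT 120: heading 225 -> 105
  RT 150: heading 105 -> 315
  RT 180: heading 315 -> 135
  -- iteration 4/6 --
  RT 120: heading 135 -> 15
  RT 150: heading 15 -> 225
  RT 180: heading 225 -> 45
  -- iteration 5/6 --
  RT 120: heading 45 -> 285
  RT 150: heading 285 -> 135
  RT 180: heading 135 -> 315
  -- iteration 6/6 --
  RT 120: heading 315 -> 195
  RT 150: heading 195 -> 45
  RT 180: heading 45 -> 225
]
PD: pen down
FD 16: (4.607,2.607) -> (-6.707,-8.707) [heading=225, draw]
BK 1: (-6.707,-8.707) -> (-6,-8) [heading=225, draw]
Final: pos=(-6,-8), heading=225, 3 segment(s) drawn

Segment lengths:
  seg 1: (-6,-8) -> (4.607,2.607), length = 15
  seg 2: (4.607,2.607) -> (-6.707,-8.707), length = 16
  seg 3: (-6.707,-8.707) -> (-6,-8), length = 1
Total = 32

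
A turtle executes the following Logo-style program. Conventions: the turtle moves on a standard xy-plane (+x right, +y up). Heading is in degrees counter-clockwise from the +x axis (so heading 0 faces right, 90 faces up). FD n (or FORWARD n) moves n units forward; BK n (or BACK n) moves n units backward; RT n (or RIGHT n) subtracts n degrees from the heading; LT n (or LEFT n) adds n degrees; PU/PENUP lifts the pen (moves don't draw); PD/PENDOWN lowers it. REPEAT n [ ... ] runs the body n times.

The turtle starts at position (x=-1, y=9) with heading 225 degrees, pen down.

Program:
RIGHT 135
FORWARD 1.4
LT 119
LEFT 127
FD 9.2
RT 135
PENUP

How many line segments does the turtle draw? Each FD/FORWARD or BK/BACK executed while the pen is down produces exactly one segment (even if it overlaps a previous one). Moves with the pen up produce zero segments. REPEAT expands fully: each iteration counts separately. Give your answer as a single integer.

Answer: 2

Derivation:
Executing turtle program step by step:
Start: pos=(-1,9), heading=225, pen down
RT 135: heading 225 -> 90
FD 1.4: (-1,9) -> (-1,10.4) [heading=90, draw]
LT 119: heading 90 -> 209
LT 127: heading 209 -> 336
FD 9.2: (-1,10.4) -> (7.405,6.658) [heading=336, draw]
RT 135: heading 336 -> 201
PU: pen up
Final: pos=(7.405,6.658), heading=201, 2 segment(s) drawn
Segments drawn: 2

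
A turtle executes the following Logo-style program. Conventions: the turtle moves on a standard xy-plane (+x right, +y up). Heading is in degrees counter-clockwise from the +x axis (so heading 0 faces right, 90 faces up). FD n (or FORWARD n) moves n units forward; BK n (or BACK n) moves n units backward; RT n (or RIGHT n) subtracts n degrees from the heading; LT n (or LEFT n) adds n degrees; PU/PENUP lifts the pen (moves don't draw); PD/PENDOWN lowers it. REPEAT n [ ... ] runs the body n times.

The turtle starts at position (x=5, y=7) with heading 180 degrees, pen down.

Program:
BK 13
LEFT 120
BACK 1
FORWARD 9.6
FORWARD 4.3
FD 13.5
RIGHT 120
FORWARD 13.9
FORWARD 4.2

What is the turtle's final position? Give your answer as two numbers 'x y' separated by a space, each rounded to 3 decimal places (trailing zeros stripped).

Executing turtle program step by step:
Start: pos=(5,7), heading=180, pen down
BK 13: (5,7) -> (18,7) [heading=180, draw]
LT 120: heading 180 -> 300
BK 1: (18,7) -> (17.5,7.866) [heading=300, draw]
FD 9.6: (17.5,7.866) -> (22.3,-0.448) [heading=300, draw]
FD 4.3: (22.3,-0.448) -> (24.45,-4.172) [heading=300, draw]
FD 13.5: (24.45,-4.172) -> (31.2,-15.863) [heading=300, draw]
RT 120: heading 300 -> 180
FD 13.9: (31.2,-15.863) -> (17.3,-15.863) [heading=180, draw]
FD 4.2: (17.3,-15.863) -> (13.1,-15.863) [heading=180, draw]
Final: pos=(13.1,-15.863), heading=180, 7 segment(s) drawn

Answer: 13.1 -15.863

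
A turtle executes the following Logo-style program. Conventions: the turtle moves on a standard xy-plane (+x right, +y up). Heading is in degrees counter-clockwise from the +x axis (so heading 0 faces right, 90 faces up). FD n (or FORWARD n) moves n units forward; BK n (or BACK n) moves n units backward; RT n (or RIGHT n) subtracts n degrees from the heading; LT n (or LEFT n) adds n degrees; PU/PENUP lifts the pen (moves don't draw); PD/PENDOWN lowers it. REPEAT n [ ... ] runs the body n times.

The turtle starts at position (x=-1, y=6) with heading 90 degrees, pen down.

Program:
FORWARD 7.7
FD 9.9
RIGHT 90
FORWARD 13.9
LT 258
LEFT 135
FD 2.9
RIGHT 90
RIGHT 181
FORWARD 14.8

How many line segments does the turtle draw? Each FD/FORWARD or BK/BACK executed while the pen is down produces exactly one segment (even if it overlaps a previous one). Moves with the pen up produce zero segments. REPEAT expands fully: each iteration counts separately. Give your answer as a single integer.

Answer: 5

Derivation:
Executing turtle program step by step:
Start: pos=(-1,6), heading=90, pen down
FD 7.7: (-1,6) -> (-1,13.7) [heading=90, draw]
FD 9.9: (-1,13.7) -> (-1,23.6) [heading=90, draw]
RT 90: heading 90 -> 0
FD 13.9: (-1,23.6) -> (12.9,23.6) [heading=0, draw]
LT 258: heading 0 -> 258
LT 135: heading 258 -> 33
FD 2.9: (12.9,23.6) -> (15.332,25.179) [heading=33, draw]
RT 90: heading 33 -> 303
RT 181: heading 303 -> 122
FD 14.8: (15.332,25.179) -> (7.489,37.731) [heading=122, draw]
Final: pos=(7.489,37.731), heading=122, 5 segment(s) drawn
Segments drawn: 5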